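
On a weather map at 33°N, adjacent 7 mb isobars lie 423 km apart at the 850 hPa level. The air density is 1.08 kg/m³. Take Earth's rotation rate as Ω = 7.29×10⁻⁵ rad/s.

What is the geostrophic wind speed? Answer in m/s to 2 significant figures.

Coriolis parameter at 33°N:
f = 2Ω sin φ = 2 × 7.29×10⁻⁵ × sin 33° = 7.94×10⁻⁵ s⁻¹
Pressure gradient: |∂P/∂n| = 700 Pa / 423000 m = 1.65×10⁻³ Pa/m
Geostrophic balance (pressure-gradient force = Coriolis force):
V_g = (1/(fρ)) |∂P/∂n| = 1.65×10⁻³ / (7.94×10⁻⁵ × 1.08) = 19.3 m/s

19 m/s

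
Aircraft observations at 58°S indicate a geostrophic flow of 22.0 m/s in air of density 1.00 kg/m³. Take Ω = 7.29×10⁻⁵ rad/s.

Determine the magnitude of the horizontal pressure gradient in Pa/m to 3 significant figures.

Coriolis parameter at 58°S:
f = 2Ω sin φ = 2 × 7.29×10⁻⁵ × sin 58° = 1.24×10⁻⁴ s⁻¹
Geostrophic balance rearranged: |∂P/∂n| = f ρ V_g
|∂P/∂n| = 1.24×10⁻⁴ × 1.00 × 22.0 = 2.72×10⁻³ Pa/m

2.72×10⁻³ Pa/m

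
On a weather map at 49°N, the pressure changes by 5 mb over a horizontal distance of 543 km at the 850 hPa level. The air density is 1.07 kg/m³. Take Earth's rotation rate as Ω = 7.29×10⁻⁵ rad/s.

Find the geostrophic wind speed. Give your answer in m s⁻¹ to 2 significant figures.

Coriolis parameter at 49°N:
f = 2Ω sin φ = 2 × 7.29×10⁻⁵ × sin 49° = 1.10×10⁻⁴ s⁻¹
Pressure gradient: |∂P/∂n| = 500 Pa / 543000 m = 9.21×10⁻⁴ Pa/m
Geostrophic balance (pressure-gradient force = Coriolis force):
V_g = (1/(fρ)) |∂P/∂n| = 9.21×10⁻⁴ / (1.10×10⁻⁴ × 1.07) = 7.82 m/s

7.8 m s⁻¹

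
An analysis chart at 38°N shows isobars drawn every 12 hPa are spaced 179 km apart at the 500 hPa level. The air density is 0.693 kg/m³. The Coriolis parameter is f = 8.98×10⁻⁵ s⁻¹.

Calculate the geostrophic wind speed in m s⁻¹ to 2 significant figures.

110 m s⁻¹

Pressure gradient: |∂P/∂n| = 1200 Pa / 179000 m = 6.70×10⁻³ Pa/m
Geostrophic balance (pressure-gradient force = Coriolis force):
V_g = (1/(fρ)) |∂P/∂n| = 6.70×10⁻³ / (8.98×10⁻⁵ × 0.693) = 108 m/s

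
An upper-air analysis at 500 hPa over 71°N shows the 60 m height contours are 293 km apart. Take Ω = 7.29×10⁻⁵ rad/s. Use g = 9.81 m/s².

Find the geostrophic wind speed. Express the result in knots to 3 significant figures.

Coriolis parameter at 71°N:
f = 2Ω sin φ = 2 × 7.29×10⁻⁵ × sin 71° = 1.38×10⁻⁴ s⁻¹
Height gradient: |∂Z/∂n| = 60 m / 293000 m = 2.05×10⁻⁴
On a pressure surface, geostrophic balance gives V_g = (g/f)|∂Z/∂n|:
V_g = 9.81 × 2.05×10⁻⁴ / 1.38×10⁻⁴ = 14.6 m/s
Converting: 14.6 m/s × 1.944 = 28.3 knots

28.3 knots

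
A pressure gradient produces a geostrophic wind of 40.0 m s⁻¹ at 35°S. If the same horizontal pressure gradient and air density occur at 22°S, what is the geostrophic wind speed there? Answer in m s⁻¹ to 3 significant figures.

61.2 m s⁻¹

With the same pressure gradient and density, V_g ∝ 1/f ∝ 1/sin φ.
V₂ = V₁ · sin φ₁ / sin φ₂ = 40.0 × sin 35° / sin 22°
V₂ = 40.0 × 0.5736/0.3746 = 61.2 m s⁻¹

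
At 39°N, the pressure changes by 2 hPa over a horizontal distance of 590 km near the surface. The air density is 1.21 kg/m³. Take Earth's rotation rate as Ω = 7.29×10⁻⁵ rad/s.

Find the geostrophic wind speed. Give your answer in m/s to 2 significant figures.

3.1 m/s

Coriolis parameter at 39°N:
f = 2Ω sin φ = 2 × 7.29×10⁻⁵ × sin 39° = 9.18×10⁻⁵ s⁻¹
Pressure gradient: |∂P/∂n| = 200 Pa / 590000 m = 3.39×10⁻⁴ Pa/m
Geostrophic balance (pressure-gradient force = Coriolis force):
V_g = (1/(fρ)) |∂P/∂n| = 3.39×10⁻⁴ / (9.18×10⁻⁵ × 1.21) = 3.05 m/s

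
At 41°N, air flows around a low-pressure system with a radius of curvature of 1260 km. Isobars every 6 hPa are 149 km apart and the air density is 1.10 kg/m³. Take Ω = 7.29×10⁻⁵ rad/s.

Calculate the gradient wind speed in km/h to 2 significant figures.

110 km/h

Coriolis parameter at 41°N:
f = 2Ω sin φ = 2 × 7.29×10⁻⁵ × sin 41° = 9.57×10⁻⁵ s⁻¹
Pressure gradient: |∂P/∂n| = 600 Pa / 149000 m = 4.03×10⁻³ Pa/m
Geostrophic speed: V_g = |∂P/∂n|/(fρ) = 4.03×10⁻³/(9.57×10⁻⁵ × 1.10) = 38.3 m/s
Around a low, centrifugal force acts outward with Coriolis, so pressure-gradient force balances both:
(1/ρ)|∂P/∂n| = fV + V²/R  →  V² + fR·V − fR·V_g = 0
With fR = 9.57×10⁻⁵ × 1260×10³ m = 121 m/s:
V = [−fR + √((fR)² + 4 fR V_g)]/2 = [−121 + √(121² + 4×121×38.3)]/2 = 30.5 m/s
Subgeostrophic (V < V_g = 38.3 m/s), as expected around a low.
Converting: 30.5 m/s × 3.6 = 110 km/h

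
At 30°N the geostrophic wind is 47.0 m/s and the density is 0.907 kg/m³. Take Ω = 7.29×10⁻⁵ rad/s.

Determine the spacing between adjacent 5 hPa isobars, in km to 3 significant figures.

161 km

Coriolis parameter at 30°N:
f = 2Ω sin φ = 2 × 7.29×10⁻⁵ × sin 30° = 7.29×10⁻⁵ s⁻¹
Geostrophic balance rearranged: |∂P/∂n| = f ρ V_g
|∂P/∂n| = 7.29×10⁻⁵ × 0.907 × 47.0 = 3.11×10⁻³ Pa/m
Isobar spacing: Δn = ΔP/|∂P/∂n| = 500 Pa / 3.11×10⁻³ Pa/m = 160893 m ≈ 161 km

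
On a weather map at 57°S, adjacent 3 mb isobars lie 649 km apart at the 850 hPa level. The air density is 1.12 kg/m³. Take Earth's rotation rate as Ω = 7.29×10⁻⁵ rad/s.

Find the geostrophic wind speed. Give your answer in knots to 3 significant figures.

Coriolis parameter at 57°S:
f = 2Ω sin φ = 2 × 7.29×10⁻⁵ × sin 57° = 1.22×10⁻⁴ s⁻¹
Pressure gradient: |∂P/∂n| = 300 Pa / 649000 m = 4.62×10⁻⁴ Pa/m
Geostrophic balance (pressure-gradient force = Coriolis force):
V_g = (1/(fρ)) |∂P/∂n| = 4.62×10⁻⁴ / (1.22×10⁻⁴ × 1.12) = 3.38 m/s
Converting: 3.38 m/s × 1.944 = 6.56 knots

6.56 knots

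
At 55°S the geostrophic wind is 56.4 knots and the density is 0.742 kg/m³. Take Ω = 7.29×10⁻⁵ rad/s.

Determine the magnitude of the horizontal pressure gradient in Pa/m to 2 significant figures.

2.6×10⁻³ Pa/m

Coriolis parameter at 55°S:
f = 2Ω sin φ = 2 × 7.29×10⁻⁵ × sin 55° = 1.19×10⁻⁴ s⁻¹
Wind speed in SI: 56.4 knots = 29.0 m/s
Geostrophic balance rearranged: |∂P/∂n| = f ρ V_g
|∂P/∂n| = 1.19×10⁻⁴ × 0.742 × 29.0 = 2.57×10⁻³ Pa/m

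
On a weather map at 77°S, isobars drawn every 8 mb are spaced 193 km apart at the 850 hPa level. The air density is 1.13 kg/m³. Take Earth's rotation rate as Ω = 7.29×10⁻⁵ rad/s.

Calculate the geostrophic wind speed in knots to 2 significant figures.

Coriolis parameter at 77°S:
f = 2Ω sin φ = 2 × 7.29×10⁻⁵ × sin 77° = 1.42×10⁻⁴ s⁻¹
Pressure gradient: |∂P/∂n| = 800 Pa / 193000 m = 4.15×10⁻³ Pa/m
Geostrophic balance (pressure-gradient force = Coriolis force):
V_g = (1/(fρ)) |∂P/∂n| = 4.15×10⁻³ / (1.42×10⁻⁴ × 1.13) = 25.8 m/s
Converting: 25.8 m/s × 1.944 = 50 knots

50 knots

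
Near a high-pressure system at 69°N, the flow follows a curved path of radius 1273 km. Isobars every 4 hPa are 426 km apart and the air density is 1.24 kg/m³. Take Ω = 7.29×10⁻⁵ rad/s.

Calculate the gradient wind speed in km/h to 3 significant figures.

20.7 km/h

Coriolis parameter at 69°N:
f = 2Ω sin φ = 2 × 7.29×10⁻⁵ × sin 69° = 1.36×10⁻⁴ s⁻¹
Pressure gradient: |∂P/∂n| = 400 Pa / 426000 m = 9.39×10⁻⁴ Pa/m
Geostrophic speed: V_g = |∂P/∂n|/(fρ) = 9.39×10⁻⁴/(1.36×10⁻⁴ × 1.24) = 5.56 m/s
Around a high, pressure-gradient force acts outward with centrifugal, so Coriolis balances both:
fV = (1/ρ)|∂P/∂n| + V²/R  →  V² − fR·V + fR·V_g = 0
With fR = 1.36×10⁻⁴ × 1273×10³ m = 173 m/s:
V = [fR − √((fR)² − 4 fR V_g)]/2 = [173 − √(173² − 4×173×5.56)]/2 = 5.75 m/s
Supergeostrophic (V > V_g = 5.56 m/s), as expected around a high.
Converting: 5.75 m/s × 3.6 = 20.7 km/h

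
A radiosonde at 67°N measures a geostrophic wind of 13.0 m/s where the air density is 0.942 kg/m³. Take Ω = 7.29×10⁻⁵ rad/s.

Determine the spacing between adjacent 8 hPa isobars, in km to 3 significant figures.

487 km

Coriolis parameter at 67°N:
f = 2Ω sin φ = 2 × 7.29×10⁻⁵ × sin 67° = 1.34×10⁻⁴ s⁻¹
Geostrophic balance rearranged: |∂P/∂n| = f ρ V_g
|∂P/∂n| = 1.34×10⁻⁴ × 0.942 × 13.0 = 1.64×10⁻³ Pa/m
Isobar spacing: Δn = ΔP/|∂P/∂n| = 800 Pa / 1.64×10⁻³ Pa/m = 486757 m ≈ 487 km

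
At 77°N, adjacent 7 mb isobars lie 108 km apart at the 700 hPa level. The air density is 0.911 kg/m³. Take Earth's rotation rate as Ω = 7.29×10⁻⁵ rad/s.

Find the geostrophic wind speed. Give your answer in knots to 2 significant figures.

97 knots

Coriolis parameter at 77°N:
f = 2Ω sin φ = 2 × 7.29×10⁻⁵ × sin 77° = 1.42×10⁻⁴ s⁻¹
Pressure gradient: |∂P/∂n| = 700 Pa / 108000 m = 6.48×10⁻³ Pa/m
Geostrophic balance (pressure-gradient force = Coriolis force):
V_g = (1/(fρ)) |∂P/∂n| = 6.48×10⁻³ / (1.42×10⁻⁴ × 0.911) = 50.1 m/s
Converting: 50.1 m/s × 1.944 = 97 knots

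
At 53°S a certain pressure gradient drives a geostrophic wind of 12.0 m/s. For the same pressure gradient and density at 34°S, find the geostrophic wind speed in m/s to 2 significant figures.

With the same pressure gradient and density, V_g ∝ 1/f ∝ 1/sin φ.
V₂ = V₁ · sin φ₁ / sin φ₂ = 12.0 × sin 53° / sin 34°
V₂ = 12.0 × 0.7986/0.5592 = 17 m/s

17 m/s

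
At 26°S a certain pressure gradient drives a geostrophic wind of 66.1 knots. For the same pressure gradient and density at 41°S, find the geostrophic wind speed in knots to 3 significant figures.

With the same pressure gradient and density, V_g ∝ 1/f ∝ 1/sin φ.
V₂ = V₁ · sin φ₁ / sin φ₂ = 66.1 × sin 26° / sin 41°
V₂ = 66.1 × 0.4384/0.6561 = 44.2 knots

44.2 knots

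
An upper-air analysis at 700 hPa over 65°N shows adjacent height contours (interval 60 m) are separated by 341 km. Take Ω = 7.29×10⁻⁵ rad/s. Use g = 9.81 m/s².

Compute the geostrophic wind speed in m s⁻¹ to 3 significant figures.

13.1 m s⁻¹

Coriolis parameter at 65°N:
f = 2Ω sin φ = 2 × 7.29×10⁻⁵ × sin 65° = 1.32×10⁻⁴ s⁻¹
Height gradient: |∂Z/∂n| = 60 m / 341000 m = 1.76×10⁻⁴
On a pressure surface, geostrophic balance gives V_g = (g/f)|∂Z/∂n|:
V_g = 9.81 × 1.76×10⁻⁴ / 1.32×10⁻⁴ = 13.1 m/s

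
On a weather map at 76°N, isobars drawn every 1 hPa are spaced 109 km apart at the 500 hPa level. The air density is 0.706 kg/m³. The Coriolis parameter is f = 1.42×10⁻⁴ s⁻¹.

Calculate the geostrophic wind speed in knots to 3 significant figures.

Pressure gradient: |∂P/∂n| = 100 Pa / 109000 m = 9.17×10⁻⁴ Pa/m
Geostrophic balance (pressure-gradient force = Coriolis force):
V_g = (1/(fρ)) |∂P/∂n| = 9.17×10⁻⁴ / (1.42×10⁻⁴ × 0.706) = 9.15 m/s
Converting: 9.15 m/s × 1.944 = 17.8 knots

17.8 knots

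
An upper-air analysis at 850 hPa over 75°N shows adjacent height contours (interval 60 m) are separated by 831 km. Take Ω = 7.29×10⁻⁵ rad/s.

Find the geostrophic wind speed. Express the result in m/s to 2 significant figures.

Coriolis parameter at 75°N:
f = 2Ω sin φ = 2 × 7.29×10⁻⁵ × sin 75° = 1.41×10⁻⁴ s⁻¹
Height gradient: |∂Z/∂n| = 60 m / 831000 m = 7.22×10⁻⁵
On a pressure surface, geostrophic balance gives V_g = (g/f)|∂Z/∂n|:
V_g = 9.81 × 7.22×10⁻⁵ / 1.41×10⁻⁴ = 5.03 m/s

5.0 m/s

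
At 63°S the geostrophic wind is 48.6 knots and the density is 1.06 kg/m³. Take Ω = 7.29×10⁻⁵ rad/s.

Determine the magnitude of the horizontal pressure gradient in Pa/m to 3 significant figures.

Coriolis parameter at 63°S:
f = 2Ω sin φ = 2 × 7.29×10⁻⁵ × sin 63° = 1.30×10⁻⁴ s⁻¹
Wind speed in SI: 48.6 knots = 25.0 m/s
Geostrophic balance rearranged: |∂P/∂n| = f ρ V_g
|∂P/∂n| = 1.30×10⁻⁴ × 1.06 × 25.0 = 3.44×10⁻³ Pa/m

3.44×10⁻³ Pa/m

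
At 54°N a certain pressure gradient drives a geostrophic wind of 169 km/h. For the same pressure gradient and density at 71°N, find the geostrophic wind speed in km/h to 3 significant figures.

With the same pressure gradient and density, V_g ∝ 1/f ∝ 1/sin φ.
V₂ = V₁ · sin φ₁ / sin φ₂ = 169 × sin 54° / sin 71°
V₂ = 169 × 0.8090/0.9455 = 145 km/h

145 km/h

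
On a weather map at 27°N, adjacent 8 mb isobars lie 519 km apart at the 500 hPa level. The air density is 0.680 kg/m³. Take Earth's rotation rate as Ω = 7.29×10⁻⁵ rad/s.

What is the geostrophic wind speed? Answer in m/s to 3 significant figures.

34.2 m/s

Coriolis parameter at 27°N:
f = 2Ω sin φ = 2 × 7.29×10⁻⁵ × sin 27° = 6.62×10⁻⁵ s⁻¹
Pressure gradient: |∂P/∂n| = 800 Pa / 519000 m = 1.54×10⁻³ Pa/m
Geostrophic balance (pressure-gradient force = Coriolis force):
V_g = (1/(fρ)) |∂P/∂n| = 1.54×10⁻³ / (6.62×10⁻⁵ × 0.680) = 34.2 m/s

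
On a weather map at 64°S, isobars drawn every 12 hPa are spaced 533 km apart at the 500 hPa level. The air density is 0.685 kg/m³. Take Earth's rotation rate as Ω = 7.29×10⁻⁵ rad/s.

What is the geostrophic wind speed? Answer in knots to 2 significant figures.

Coriolis parameter at 64°S:
f = 2Ω sin φ = 2 × 7.29×10⁻⁵ × sin 64° = 1.31×10⁻⁴ s⁻¹
Pressure gradient: |∂P/∂n| = 1200 Pa / 533000 m = 2.25×10⁻³ Pa/m
Geostrophic balance (pressure-gradient force = Coriolis force):
V_g = (1/(fρ)) |∂P/∂n| = 2.25×10⁻³ / (1.31×10⁻⁴ × 0.685) = 25.1 m/s
Converting: 25.1 m/s × 1.944 = 49 knots

49 knots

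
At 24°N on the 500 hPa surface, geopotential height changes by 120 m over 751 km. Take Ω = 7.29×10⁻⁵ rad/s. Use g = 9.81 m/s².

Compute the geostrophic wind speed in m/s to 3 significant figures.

26.4 m/s

Coriolis parameter at 24°N:
f = 2Ω sin φ = 2 × 7.29×10⁻⁵ × sin 24° = 5.93×10⁻⁵ s⁻¹
Height gradient: |∂Z/∂n| = 120 m / 751000 m = 1.60×10⁻⁴
On a pressure surface, geostrophic balance gives V_g = (g/f)|∂Z/∂n|:
V_g = 9.81 × 1.60×10⁻⁴ / 5.93×10⁻⁵ = 26.4 m/s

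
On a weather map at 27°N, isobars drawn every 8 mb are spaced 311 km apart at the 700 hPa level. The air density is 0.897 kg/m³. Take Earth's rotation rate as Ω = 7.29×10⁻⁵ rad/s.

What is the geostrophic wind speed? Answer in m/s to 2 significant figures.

Coriolis parameter at 27°N:
f = 2Ω sin φ = 2 × 7.29×10⁻⁵ × sin 27° = 6.62×10⁻⁵ s⁻¹
Pressure gradient: |∂P/∂n| = 800 Pa / 311000 m = 2.57×10⁻³ Pa/m
Geostrophic balance (pressure-gradient force = Coriolis force):
V_g = (1/(fρ)) |∂P/∂n| = 2.57×10⁻³ / (6.62×10⁻⁵ × 0.897) = 43.3 m/s

43 m/s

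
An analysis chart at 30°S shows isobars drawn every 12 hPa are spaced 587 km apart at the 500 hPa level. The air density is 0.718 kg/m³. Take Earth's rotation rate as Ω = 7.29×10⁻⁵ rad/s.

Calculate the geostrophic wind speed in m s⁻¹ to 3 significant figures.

Coriolis parameter at 30°S:
f = 2Ω sin φ = 2 × 7.29×10⁻⁵ × sin 30° = 7.29×10⁻⁵ s⁻¹
Pressure gradient: |∂P/∂n| = 1200 Pa / 587000 m = 2.04×10⁻³ Pa/m
Geostrophic balance (pressure-gradient force = Coriolis force):
V_g = (1/(fρ)) |∂P/∂n| = 2.04×10⁻³ / (7.29×10⁻⁵ × 0.718) = 39.1 m/s

39.1 m s⁻¹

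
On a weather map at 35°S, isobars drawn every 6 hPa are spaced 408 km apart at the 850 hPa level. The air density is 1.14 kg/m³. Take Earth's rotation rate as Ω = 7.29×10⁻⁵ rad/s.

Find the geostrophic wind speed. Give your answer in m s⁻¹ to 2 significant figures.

15 m s⁻¹

Coriolis parameter at 35°S:
f = 2Ω sin φ = 2 × 7.29×10⁻⁵ × sin 35° = 8.36×10⁻⁵ s⁻¹
Pressure gradient: |∂P/∂n| = 600 Pa / 408000 m = 1.47×10⁻³ Pa/m
Geostrophic balance (pressure-gradient force = Coriolis force):
V_g = (1/(fρ)) |∂P/∂n| = 1.47×10⁻³ / (8.36×10⁻⁵ × 1.14) = 15.4 m/s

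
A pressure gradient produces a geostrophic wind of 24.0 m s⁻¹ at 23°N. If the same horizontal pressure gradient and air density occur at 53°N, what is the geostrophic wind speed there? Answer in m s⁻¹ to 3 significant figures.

With the same pressure gradient and density, V_g ∝ 1/f ∝ 1/sin φ.
V₂ = V₁ · sin φ₁ / sin φ₂ = 24.0 × sin 23° / sin 53°
V₂ = 24.0 × 0.3907/0.7986 = 11.7 m s⁻¹

11.7 m s⁻¹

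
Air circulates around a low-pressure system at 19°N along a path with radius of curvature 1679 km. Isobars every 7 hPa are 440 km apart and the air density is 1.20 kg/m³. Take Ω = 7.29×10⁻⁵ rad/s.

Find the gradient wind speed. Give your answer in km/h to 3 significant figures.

78.9 km/h

Coriolis parameter at 19°N:
f = 2Ω sin φ = 2 × 7.29×10⁻⁵ × sin 19° = 4.75×10⁻⁵ s⁻¹
Pressure gradient: |∂P/∂n| = 700 Pa / 440000 m = 1.59×10⁻³ Pa/m
Geostrophic speed: V_g = |∂P/∂n|/(fρ) = 1.59×10⁻³/(4.75×10⁻⁵ × 1.20) = 27.9 m/s
Around a low, centrifugal force acts outward with Coriolis, so pressure-gradient force balances both:
(1/ρ)|∂P/∂n| = fV + V²/R  →  V² + fR·V − fR·V_g = 0
With fR = 4.75×10⁻⁵ × 1679×10³ m = 79.7 m/s:
V = [−fR + √((fR)² + 4 fR V_g)]/2 = [−79.7 + √(79.7² + 4×79.7×27.9)]/2 = 21.9 m/s
Subgeostrophic (V < V_g = 27.9 m/s), as expected around a low.
Converting: 21.9 m/s × 3.6 = 78.9 km/h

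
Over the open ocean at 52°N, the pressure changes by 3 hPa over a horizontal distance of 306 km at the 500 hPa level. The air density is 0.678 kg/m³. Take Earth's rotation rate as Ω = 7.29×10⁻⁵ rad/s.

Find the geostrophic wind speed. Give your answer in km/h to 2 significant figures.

Coriolis parameter at 52°N:
f = 2Ω sin φ = 2 × 7.29×10⁻⁵ × sin 52° = 1.15×10⁻⁴ s⁻¹
Pressure gradient: |∂P/∂n| = 300 Pa / 306000 m = 9.80×10⁻⁴ Pa/m
Geostrophic balance (pressure-gradient force = Coriolis force):
V_g = (1/(fρ)) |∂P/∂n| = 9.80×10⁻⁴ / (1.15×10⁻⁴ × 0.678) = 12.6 m/s
Converting: 12.6 m/s × 3.6 = 45 km/h

45 km/h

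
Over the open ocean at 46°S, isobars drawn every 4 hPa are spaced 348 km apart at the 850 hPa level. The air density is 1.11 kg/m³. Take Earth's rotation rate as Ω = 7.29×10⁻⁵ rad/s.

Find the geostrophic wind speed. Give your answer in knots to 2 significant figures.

Coriolis parameter at 46°S:
f = 2Ω sin φ = 2 × 7.29×10⁻⁵ × sin 46° = 1.05×10⁻⁴ s⁻¹
Pressure gradient: |∂P/∂n| = 400 Pa / 348000 m = 1.15×10⁻³ Pa/m
Geostrophic balance (pressure-gradient force = Coriolis force):
V_g = (1/(fρ)) |∂P/∂n| = 1.15×10⁻³ / (1.05×10⁻⁴ × 1.11) = 9.87 m/s
Converting: 9.87 m/s × 1.944 = 19 knots

19 knots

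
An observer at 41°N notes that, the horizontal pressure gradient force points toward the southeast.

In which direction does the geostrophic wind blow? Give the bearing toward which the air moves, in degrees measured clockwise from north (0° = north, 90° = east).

225°

The pressure-gradient force points toward the southeast (bearing 135°).
Geostrophic balance: in the Northern Hemisphere the Coriolis force deflects motion to the right, so the geostrophic wind blows 90° to the right of the pressure-gradient force (low pressure on the left).
Rotating 135° by 90° clockwise gives 225° — the wind blows toward the southwest.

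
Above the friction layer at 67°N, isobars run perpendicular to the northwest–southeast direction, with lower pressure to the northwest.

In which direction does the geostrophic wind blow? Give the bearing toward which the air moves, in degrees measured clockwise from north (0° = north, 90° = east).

The pressure-gradient force points toward the northwest (bearing 315°).
Geostrophic balance: in the Northern Hemisphere the Coriolis force deflects motion to the right, so the geostrophic wind blows 90° to the right of the pressure-gradient force (low pressure on the left).
Rotating 315° by 90° clockwise gives 045° — the wind blows toward the northeast.

045°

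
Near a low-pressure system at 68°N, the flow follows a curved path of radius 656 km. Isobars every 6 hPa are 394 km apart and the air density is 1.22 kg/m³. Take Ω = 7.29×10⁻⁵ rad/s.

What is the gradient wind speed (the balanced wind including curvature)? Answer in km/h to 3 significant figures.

30.4 km/h

Coriolis parameter at 68°N:
f = 2Ω sin φ = 2 × 7.29×10⁻⁵ × sin 68° = 1.35×10⁻⁴ s⁻¹
Pressure gradient: |∂P/∂n| = 600 Pa / 394000 m = 1.52×10⁻³ Pa/m
Geostrophic speed: V_g = |∂P/∂n|/(fρ) = 1.52×10⁻³/(1.35×10⁻⁴ × 1.22) = 9.23 m/s
Around a low, centrifugal force acts outward with Coriolis, so pressure-gradient force balances both:
(1/ρ)|∂P/∂n| = fV + V²/R  →  V² + fR·V − fR·V_g = 0
With fR = 1.35×10⁻⁴ × 656×10³ m = 88.7 m/s:
V = [−fR + √((fR)² + 4 fR V_g)]/2 = [−88.7 + √(88.7² + 4×88.7×9.23)]/2 = 8.43 m/s
Subgeostrophic (V < V_g = 9.23 m/s), as expected around a low.
Converting: 8.43 m/s × 3.6 = 30.4 km/h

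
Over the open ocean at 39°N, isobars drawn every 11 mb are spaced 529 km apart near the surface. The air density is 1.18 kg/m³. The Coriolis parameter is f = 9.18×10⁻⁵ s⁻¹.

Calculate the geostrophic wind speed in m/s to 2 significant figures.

19 m/s

Pressure gradient: |∂P/∂n| = 1100 Pa / 529000 m = 2.08×10⁻³ Pa/m
Geostrophic balance (pressure-gradient force = Coriolis force):
V_g = (1/(fρ)) |∂P/∂n| = 2.08×10⁻³ / (9.18×10⁻⁵ × 1.18) = 19.2 m/s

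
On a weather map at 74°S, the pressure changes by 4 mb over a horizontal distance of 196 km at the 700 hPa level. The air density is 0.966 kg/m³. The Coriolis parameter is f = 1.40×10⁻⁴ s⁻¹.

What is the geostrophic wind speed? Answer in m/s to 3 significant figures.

Pressure gradient: |∂P/∂n| = 400 Pa / 196000 m = 2.04×10⁻³ Pa/m
Geostrophic balance (pressure-gradient force = Coriolis force):
V_g = (1/(fρ)) |∂P/∂n| = 2.04×10⁻³ / (1.40×10⁻⁴ × 0.966) = 15.1 m/s

15.1 m/s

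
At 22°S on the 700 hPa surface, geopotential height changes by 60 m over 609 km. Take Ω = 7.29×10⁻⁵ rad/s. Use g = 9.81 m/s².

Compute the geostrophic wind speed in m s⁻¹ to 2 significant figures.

Coriolis parameter at 22°S:
f = 2Ω sin φ = 2 × 7.29×10⁻⁵ × sin 22° = 5.46×10⁻⁵ s⁻¹
Height gradient: |∂Z/∂n| = 60 m / 609000 m = 9.85×10⁻⁵
On a pressure surface, geostrophic balance gives V_g = (g/f)|∂Z/∂n|:
V_g = 9.81 × 9.85×10⁻⁵ / 5.46×10⁻⁵ = 17.7 m/s

18 m s⁻¹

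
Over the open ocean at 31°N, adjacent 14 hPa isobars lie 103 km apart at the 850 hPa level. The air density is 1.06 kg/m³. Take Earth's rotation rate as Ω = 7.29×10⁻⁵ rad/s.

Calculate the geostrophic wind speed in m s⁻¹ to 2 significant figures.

Coriolis parameter at 31°N:
f = 2Ω sin φ = 2 × 7.29×10⁻⁵ × sin 31° = 7.51×10⁻⁵ s⁻¹
Pressure gradient: |∂P/∂n| = 1400 Pa / 103000 m = 1.36×10⁻² Pa/m
Geostrophic balance (pressure-gradient force = Coriolis force):
V_g = (1/(fρ)) |∂P/∂n| = 1.36×10⁻² / (7.51×10⁻⁵ × 1.06) = 171 m/s

170 m s⁻¹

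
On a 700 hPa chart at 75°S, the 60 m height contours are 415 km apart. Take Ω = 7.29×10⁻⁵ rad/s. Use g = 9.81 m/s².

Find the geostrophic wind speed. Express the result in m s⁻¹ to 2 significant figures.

10 m s⁻¹

Coriolis parameter at 75°S:
f = 2Ω sin φ = 2 × 7.29×10⁻⁵ × sin 75° = 1.41×10⁻⁴ s⁻¹
Height gradient: |∂Z/∂n| = 60 m / 415000 m = 1.45×10⁻⁴
On a pressure surface, geostrophic balance gives V_g = (g/f)|∂Z/∂n|:
V_g = 9.81 × 1.45×10⁻⁴ / 1.41×10⁻⁴ = 10.1 m/s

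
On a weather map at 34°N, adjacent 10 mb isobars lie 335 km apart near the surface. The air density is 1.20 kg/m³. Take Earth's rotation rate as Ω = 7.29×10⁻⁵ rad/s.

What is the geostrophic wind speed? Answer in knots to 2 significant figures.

59 knots

Coriolis parameter at 34°N:
f = 2Ω sin φ = 2 × 7.29×10⁻⁵ × sin 34° = 8.15×10⁻⁵ s⁻¹
Pressure gradient: |∂P/∂n| = 1000 Pa / 335000 m = 2.99×10⁻³ Pa/m
Geostrophic balance (pressure-gradient force = Coriolis force):
V_g = (1/(fρ)) |∂P/∂n| = 2.99×10⁻³ / (8.15×10⁻⁵ × 1.20) = 30.5 m/s
Converting: 30.5 m/s × 1.944 = 59 knots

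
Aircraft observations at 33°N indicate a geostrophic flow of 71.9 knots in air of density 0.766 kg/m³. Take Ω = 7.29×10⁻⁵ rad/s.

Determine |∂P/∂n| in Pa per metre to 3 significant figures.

2.25×10⁻³ Pa/m

Coriolis parameter at 33°N:
f = 2Ω sin φ = 2 × 7.29×10⁻⁵ × sin 33° = 7.94×10⁻⁵ s⁻¹
Wind speed in SI: 71.9 knots = 37.0 m/s
Geostrophic balance rearranged: |∂P/∂n| = f ρ V_g
|∂P/∂n| = 7.94×10⁻⁵ × 0.766 × 37.0 = 2.25×10⁻³ Pa/m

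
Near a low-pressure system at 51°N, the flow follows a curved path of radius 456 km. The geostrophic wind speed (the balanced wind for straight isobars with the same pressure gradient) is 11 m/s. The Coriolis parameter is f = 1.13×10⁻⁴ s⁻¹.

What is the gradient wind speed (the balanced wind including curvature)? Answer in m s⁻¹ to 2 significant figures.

9.3 m s⁻¹

Around a low, centrifugal force acts outward with Coriolis, so pressure-gradient force balances both:
(1/ρ)|∂P/∂n| = fV + V²/R  →  V² + fR·V − fR·V_g = 0
With fR = 1.13×10⁻⁴ × 456×10³ m = 51.5 m/s:
V = [−fR + √((fR)² + 4 fR V_g)]/2 = [−51.5 + √(51.5² + 4×51.5×11)]/2 = 9.32 m/s
Subgeostrophic (V < V_g = 11 m/s), as expected around a low.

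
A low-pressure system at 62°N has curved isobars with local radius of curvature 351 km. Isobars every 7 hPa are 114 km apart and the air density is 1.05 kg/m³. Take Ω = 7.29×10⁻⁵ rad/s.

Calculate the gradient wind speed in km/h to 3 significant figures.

101 km/h

Coriolis parameter at 62°N:
f = 2Ω sin φ = 2 × 7.29×10⁻⁵ × sin 62° = 1.29×10⁻⁴ s⁻¹
Pressure gradient: |∂P/∂n| = 700 Pa / 114000 m = 6.14×10⁻³ Pa/m
Geostrophic speed: V_g = |∂P/∂n|/(fρ) = 6.14×10⁻³/(1.29×10⁻⁴ × 1.05) = 45.4 m/s
Around a low, centrifugal force acts outward with Coriolis, so pressure-gradient force balances both:
(1/ρ)|∂P/∂n| = fV + V²/R  →  V² + fR·V − fR·V_g = 0
With fR = 1.29×10⁻⁴ × 351×10³ m = 45.2 m/s:
V = [−fR + √((fR)² + 4 fR V_g)]/2 = [−45.2 + √(45.2² + 4×45.2×45.4)]/2 = 28 m/s
Subgeostrophic (V < V_g = 45.4 m/s), as expected around a low.
Converting: 28 m/s × 3.6 = 101 km/h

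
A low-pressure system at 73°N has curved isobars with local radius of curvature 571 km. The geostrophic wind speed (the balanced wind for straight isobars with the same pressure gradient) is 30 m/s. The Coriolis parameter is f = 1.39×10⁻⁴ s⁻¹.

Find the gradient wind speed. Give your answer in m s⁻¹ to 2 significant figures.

Around a low, centrifugal force acts outward with Coriolis, so pressure-gradient force balances both:
(1/ρ)|∂P/∂n| = fV + V²/R  →  V² + fR·V − fR·V_g = 0
With fR = 1.39×10⁻⁴ × 571×10³ m = 79.4 m/s:
V = [−fR + √((fR)² + 4 fR V_g)]/2 = [−79.4 + √(79.4² + 4×79.4×30)]/2 = 23.2 m/s
Subgeostrophic (V < V_g = 30 m/s), as expected around a low.

23 m s⁻¹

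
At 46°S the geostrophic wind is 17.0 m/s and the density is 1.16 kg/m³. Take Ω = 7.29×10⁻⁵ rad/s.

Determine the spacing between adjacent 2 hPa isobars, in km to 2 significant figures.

Coriolis parameter at 46°S:
f = 2Ω sin φ = 2 × 7.29×10⁻⁵ × sin 46° = 1.05×10⁻⁴ s⁻¹
Geostrophic balance rearranged: |∂P/∂n| = f ρ V_g
|∂P/∂n| = 1.05×10⁻⁴ × 1.16 × 17.0 = 2.07×10⁻³ Pa/m
Isobar spacing: Δn = ΔP/|∂P/∂n| = 200 Pa / 2.07×10⁻³ Pa/m = 96701 m ≈ 97 km

97 km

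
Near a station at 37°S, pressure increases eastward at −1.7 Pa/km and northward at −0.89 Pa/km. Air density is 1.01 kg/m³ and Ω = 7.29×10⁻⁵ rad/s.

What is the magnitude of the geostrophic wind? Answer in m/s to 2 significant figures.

22 m/s

Coriolis parameter at 37°S:
f = 2Ω sin φ = 2 × 7.29×10⁻⁵ × sin 37° = 8.77×10⁻⁵ s⁻¹
In the Southern Hemisphere f is negative: f = −8.77×10⁻⁵ s⁻¹.
Component geostrophic relations (x east, y north):
u_g = −(1/(fρ)) ∂P/∂y,  v_g = (1/(fρ)) ∂P/∂x
u_g = −(−0.89×10⁻³)/(−8.77×10⁻⁵ × 1.01) = −10.0 m/s;  v_g = (−1.7×10⁻³)/(−8.77×10⁻⁵ × 1.01) = 19.2 m/s
|V_g| = √(u_g² + v_g²) = 21.7 m/s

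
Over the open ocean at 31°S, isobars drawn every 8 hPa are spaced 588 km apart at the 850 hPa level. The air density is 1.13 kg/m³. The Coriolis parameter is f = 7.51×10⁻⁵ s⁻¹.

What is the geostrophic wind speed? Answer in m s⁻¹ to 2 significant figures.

Pressure gradient: |∂P/∂n| = 800 Pa / 588000 m = 1.36×10⁻³ Pa/m
Geostrophic balance (pressure-gradient force = Coriolis force):
V_g = (1/(fρ)) |∂P/∂n| = 1.36×10⁻³ / (7.51×10⁻⁵ × 1.13) = 16.0 m/s

16 m s⁻¹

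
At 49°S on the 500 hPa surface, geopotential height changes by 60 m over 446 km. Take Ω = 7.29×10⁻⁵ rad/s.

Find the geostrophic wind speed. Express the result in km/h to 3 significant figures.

43.2 km/h

Coriolis parameter at 49°S:
f = 2Ω sin φ = 2 × 7.29×10⁻⁵ × sin 49° = 1.10×10⁻⁴ s⁻¹
Height gradient: |∂Z/∂n| = 60 m / 446000 m = 1.35×10⁻⁴
On a pressure surface, geostrophic balance gives V_g = (g/f)|∂Z/∂n|:
V_g = 9.81 × 1.35×10⁻⁴ / 1.10×10⁻⁴ = 12.0 m/s
Converting: 12.0 m/s × 3.6 = 43.2 km/h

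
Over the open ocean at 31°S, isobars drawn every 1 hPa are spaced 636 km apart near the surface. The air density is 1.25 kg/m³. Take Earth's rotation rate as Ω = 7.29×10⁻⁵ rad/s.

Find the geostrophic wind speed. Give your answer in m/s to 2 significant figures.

1.7 m/s

Coriolis parameter at 31°S:
f = 2Ω sin φ = 2 × 7.29×10⁻⁵ × sin 31° = 7.51×10⁻⁵ s⁻¹
Pressure gradient: |∂P/∂n| = 100 Pa / 636000 m = 1.57×10⁻⁴ Pa/m
Geostrophic balance (pressure-gradient force = Coriolis force):
V_g = (1/(fρ)) |∂P/∂n| = 1.57×10⁻⁴ / (7.51×10⁻⁵ × 1.25) = 1.68 m/s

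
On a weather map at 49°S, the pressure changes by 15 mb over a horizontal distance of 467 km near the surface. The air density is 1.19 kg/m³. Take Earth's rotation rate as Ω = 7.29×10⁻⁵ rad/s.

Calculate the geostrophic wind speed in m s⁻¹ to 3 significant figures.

24.5 m s⁻¹

Coriolis parameter at 49°S:
f = 2Ω sin φ = 2 × 7.29×10⁻⁵ × sin 49° = 1.10×10⁻⁴ s⁻¹
Pressure gradient: |∂P/∂n| = 1500 Pa / 467000 m = 3.21×10⁻³ Pa/m
Geostrophic balance (pressure-gradient force = Coriolis force):
V_g = (1/(fρ)) |∂P/∂n| = 3.21×10⁻³ / (1.10×10⁻⁴ × 1.19) = 24.5 m/s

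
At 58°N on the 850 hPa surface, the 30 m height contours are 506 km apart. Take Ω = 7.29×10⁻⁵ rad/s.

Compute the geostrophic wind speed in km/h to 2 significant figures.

17 km/h

Coriolis parameter at 58°N:
f = 2Ω sin φ = 2 × 7.29×10⁻⁵ × sin 58° = 1.24×10⁻⁴ s⁻¹
Height gradient: |∂Z/∂n| = 30 m / 506000 m = 5.93×10⁻⁵
On a pressure surface, geostrophic balance gives V_g = (g/f)|∂Z/∂n|:
V_g = 9.81 × 5.93×10⁻⁵ / 1.24×10⁻⁴ = 4.70 m/s
Converting: 4.70 m/s × 3.6 = 17 km/h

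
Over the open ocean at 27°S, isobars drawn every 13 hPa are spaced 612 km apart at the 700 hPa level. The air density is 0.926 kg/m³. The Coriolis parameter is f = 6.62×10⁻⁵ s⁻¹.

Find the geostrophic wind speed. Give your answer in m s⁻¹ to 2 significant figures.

35 m s⁻¹

Pressure gradient: |∂P/∂n| = 1300 Pa / 612000 m = 2.12×10⁻³ Pa/m
Geostrophic balance (pressure-gradient force = Coriolis force):
V_g = (1/(fρ)) |∂P/∂n| = 2.12×10⁻³ / (6.62×10⁻⁵ × 0.926) = 34.7 m/s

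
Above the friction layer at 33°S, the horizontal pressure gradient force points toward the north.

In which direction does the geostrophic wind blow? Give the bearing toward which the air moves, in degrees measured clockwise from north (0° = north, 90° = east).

270°

The pressure-gradient force points toward the north (bearing 000°).
Geostrophic balance: in the Southern Hemisphere the Coriolis force deflects motion to the left, so the geostrophic wind blows 90° to the left of the pressure-gradient force (low pressure on the right).
Rotating 000° by 90° counterclockwise gives 270° — the wind blows toward the west.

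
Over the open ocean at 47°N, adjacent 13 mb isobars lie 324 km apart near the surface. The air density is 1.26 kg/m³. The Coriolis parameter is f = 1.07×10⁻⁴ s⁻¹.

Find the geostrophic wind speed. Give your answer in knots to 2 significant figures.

58 knots

Pressure gradient: |∂P/∂n| = 1300 Pa / 324000 m = 4.01×10⁻³ Pa/m
Geostrophic balance (pressure-gradient force = Coriolis force):
V_g = (1/(fρ)) |∂P/∂n| = 4.01×10⁻³ / (1.07×10⁻⁴ × 1.26) = 29.8 m/s
Converting: 29.8 m/s × 1.944 = 58 knots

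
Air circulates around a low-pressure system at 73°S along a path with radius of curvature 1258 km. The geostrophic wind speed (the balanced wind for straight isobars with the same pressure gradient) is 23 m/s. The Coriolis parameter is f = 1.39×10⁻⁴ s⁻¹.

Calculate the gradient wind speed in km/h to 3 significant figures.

74.1 km/h

Around a low, centrifugal force acts outward with Coriolis, so pressure-gradient force balances both:
(1/ρ)|∂P/∂n| = fV + V²/R  →  V² + fR·V − fR·V_g = 0
With fR = 1.39×10⁻⁴ × 1258×10³ m = 175 m/s:
V = [−fR + √((fR)² + 4 fR V_g)]/2 = [−175 + √(175² + 4×175×23)]/2 = 20.6 m/s
Subgeostrophic (V < V_g = 23 m/s), as expected around a low.
Converting: 20.6 m/s × 3.6 = 74.1 km/h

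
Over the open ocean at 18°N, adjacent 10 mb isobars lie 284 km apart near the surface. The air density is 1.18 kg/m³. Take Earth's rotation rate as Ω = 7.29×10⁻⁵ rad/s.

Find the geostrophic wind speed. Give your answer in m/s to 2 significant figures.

Coriolis parameter at 18°N:
f = 2Ω sin φ = 2 × 7.29×10⁻⁵ × sin 18° = 4.51×10⁻⁵ s⁻¹
Pressure gradient: |∂P/∂n| = 1000 Pa / 284000 m = 3.52×10⁻³ Pa/m
Geostrophic balance (pressure-gradient force = Coriolis force):
V_g = (1/(fρ)) |∂P/∂n| = 3.52×10⁻³ / (4.51×10⁻⁵ × 1.18) = 66.2 m/s

66 m/s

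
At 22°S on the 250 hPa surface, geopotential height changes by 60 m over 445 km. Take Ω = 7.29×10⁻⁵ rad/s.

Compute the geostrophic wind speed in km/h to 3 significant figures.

87.2 km/h

Coriolis parameter at 22°S:
f = 2Ω sin φ = 2 × 7.29×10⁻⁵ × sin 22° = 5.46×10⁻⁵ s⁻¹
Height gradient: |∂Z/∂n| = 60 m / 445000 m = 1.35×10⁻⁴
On a pressure surface, geostrophic balance gives V_g = (g/f)|∂Z/∂n|:
V_g = 9.81 × 1.35×10⁻⁴ / 5.46×10⁻⁵ = 24.2 m/s
Converting: 24.2 m/s × 3.6 = 87.2 km/h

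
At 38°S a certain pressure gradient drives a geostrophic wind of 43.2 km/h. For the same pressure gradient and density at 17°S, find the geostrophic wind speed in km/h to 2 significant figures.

91 km/h

With the same pressure gradient and density, V_g ∝ 1/f ∝ 1/sin φ.
V₂ = V₁ · sin φ₁ / sin φ₂ = 43.2 × sin 38° / sin 17°
V₂ = 43.2 × 0.6157/0.2924 = 91 km/h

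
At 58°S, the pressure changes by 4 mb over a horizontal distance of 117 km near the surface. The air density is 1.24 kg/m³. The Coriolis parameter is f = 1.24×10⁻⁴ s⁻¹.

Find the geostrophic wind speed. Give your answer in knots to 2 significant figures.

Pressure gradient: |∂P/∂n| = 400 Pa / 117000 m = 3.42×10⁻³ Pa/m
Geostrophic balance (pressure-gradient force = Coriolis force):
V_g = (1/(fρ)) |∂P/∂n| = 3.42×10⁻³ / (1.24×10⁻⁴ × 1.24) = 22.2 m/s
Converting: 22.2 m/s × 1.944 = 43 knots

43 knots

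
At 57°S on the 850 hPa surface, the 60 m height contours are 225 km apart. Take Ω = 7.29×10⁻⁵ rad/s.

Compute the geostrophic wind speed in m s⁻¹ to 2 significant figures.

21 m s⁻¹

Coriolis parameter at 57°S:
f = 2Ω sin φ = 2 × 7.29×10⁻⁵ × sin 57° = 1.22×10⁻⁴ s⁻¹
Height gradient: |∂Z/∂n| = 60 m / 225000 m = 2.67×10⁻⁴
On a pressure surface, geostrophic balance gives V_g = (g/f)|∂Z/∂n|:
V_g = 9.81 × 2.67×10⁻⁴ / 1.22×10⁻⁴ = 21.4 m/s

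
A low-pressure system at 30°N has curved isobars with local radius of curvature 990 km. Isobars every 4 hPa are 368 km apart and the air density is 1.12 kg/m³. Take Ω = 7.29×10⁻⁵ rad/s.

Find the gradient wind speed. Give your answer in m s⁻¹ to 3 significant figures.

Coriolis parameter at 30°N:
f = 2Ω sin φ = 2 × 7.29×10⁻⁵ × sin 30° = 7.29×10⁻⁵ s⁻¹
Pressure gradient: |∂P/∂n| = 400 Pa / 368000 m = 1.09×10⁻³ Pa/m
Geostrophic speed: V_g = |∂P/∂n|/(fρ) = 1.09×10⁻³/(7.29×10⁻⁵ × 1.12) = 13.3 m/s
Around a low, centrifugal force acts outward with Coriolis, so pressure-gradient force balances both:
(1/ρ)|∂P/∂n| = fV + V²/R  →  V² + fR·V − fR·V_g = 0
With fR = 7.29×10⁻⁵ × 990×10³ m = 72.2 m/s:
V = [−fR + √((fR)² + 4 fR V_g)]/2 = [−72.2 + √(72.2² + 4×72.2×13.3)]/2 = 11.5 m/s
Subgeostrophic (V < V_g = 13.3 m/s), as expected around a low.

11.5 m s⁻¹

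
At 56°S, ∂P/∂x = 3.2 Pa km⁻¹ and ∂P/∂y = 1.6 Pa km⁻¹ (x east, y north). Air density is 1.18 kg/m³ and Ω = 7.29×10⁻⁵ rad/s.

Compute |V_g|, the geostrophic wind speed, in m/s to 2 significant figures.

25 m/s

Coriolis parameter at 56°S:
f = 2Ω sin φ = 2 × 7.29×10⁻⁵ × sin 56° = 1.21×10⁻⁴ s⁻¹
In the Southern Hemisphere f is negative: f = −1.21×10⁻⁴ s⁻¹.
Component geostrophic relations (x east, y north):
u_g = −(1/(fρ)) ∂P/∂y,  v_g = (1/(fρ)) ∂P/∂x
u_g = −(1.6×10⁻³)/(−1.21×10⁻⁴ × 1.18) = 11.2 m/s;  v_g = (3.2×10⁻³)/(−1.21×10⁻⁴ × 1.18) = −22.4 m/s
|V_g| = √(u_g² + v_g²) = 25.1 m/s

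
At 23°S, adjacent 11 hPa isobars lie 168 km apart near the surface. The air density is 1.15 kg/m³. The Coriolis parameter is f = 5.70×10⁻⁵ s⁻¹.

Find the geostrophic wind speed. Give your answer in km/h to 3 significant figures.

Pressure gradient: |∂P/∂n| = 1100 Pa / 168000 m = 6.55×10⁻³ Pa/m
Geostrophic balance (pressure-gradient force = Coriolis force):
V_g = (1/(fρ)) |∂P/∂n| = 6.55×10⁻³ / (5.70×10⁻⁵ × 1.15) = 99.9 m/s
Converting: 99.9 m/s × 3.6 = 360 km/h

360 km/h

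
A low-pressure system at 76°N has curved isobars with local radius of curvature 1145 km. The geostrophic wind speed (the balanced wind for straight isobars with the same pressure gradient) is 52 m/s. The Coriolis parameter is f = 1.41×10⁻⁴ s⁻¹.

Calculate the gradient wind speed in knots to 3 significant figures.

Around a low, centrifugal force acts outward with Coriolis, so pressure-gradient force balances both:
(1/ρ)|∂P/∂n| = fV + V²/R  →  V² + fR·V − fR·V_g = 0
With fR = 1.41×10⁻⁴ × 1145×10³ m = 161 m/s:
V = [−fR + √((fR)² + 4 fR V_g)]/2 = [−161 + √(161² + 4×161×52)]/2 = 41.4 m/s
Subgeostrophic (V < V_g = 52 m/s), as expected around a low.
Converting: 41.4 m/s × 1.944 = 80.5 knots

80.5 knots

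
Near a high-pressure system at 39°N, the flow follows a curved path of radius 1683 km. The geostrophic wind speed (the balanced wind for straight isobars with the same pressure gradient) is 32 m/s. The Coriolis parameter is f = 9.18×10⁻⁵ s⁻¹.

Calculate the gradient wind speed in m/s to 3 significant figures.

45.3 m/s

Around a high, pressure-gradient force acts outward with centrifugal, so Coriolis balances both:
fV = (1/ρ)|∂P/∂n| + V²/R  →  V² − fR·V + fR·V_g = 0
With fR = 9.18×10⁻⁵ × 1683×10³ m = 154 m/s:
V = [fR − √((fR)² − 4 fR V_g)]/2 = [154 − √(154² − 4×154×32)]/2 = 45.3 m/s
Supergeostrophic (V > V_g = 32 m/s), as expected around a high.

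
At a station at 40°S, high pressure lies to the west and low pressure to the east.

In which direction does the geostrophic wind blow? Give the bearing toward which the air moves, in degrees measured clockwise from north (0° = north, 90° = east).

000°

The pressure-gradient force points toward the east (bearing 090°).
Geostrophic balance: in the Southern Hemisphere the Coriolis force deflects motion to the left, so the geostrophic wind blows 90° to the left of the pressure-gradient force (low pressure on the right).
Rotating 090° by 90° counterclockwise gives 000° — the wind blows toward the north.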